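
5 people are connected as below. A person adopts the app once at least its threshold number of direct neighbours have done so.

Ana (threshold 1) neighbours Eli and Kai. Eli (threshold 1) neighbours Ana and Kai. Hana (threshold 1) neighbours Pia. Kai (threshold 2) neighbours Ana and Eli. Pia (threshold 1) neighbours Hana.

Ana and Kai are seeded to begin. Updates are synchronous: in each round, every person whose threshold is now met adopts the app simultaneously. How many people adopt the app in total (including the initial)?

3

Round 1 — Ana, Kai adopt the app (initial).
Round 2 — checking thresholds:
  Eli: 2 of 2 neighbours ≥ 1, adopts the app.
Round 3 — no new adoptions; cascade stops.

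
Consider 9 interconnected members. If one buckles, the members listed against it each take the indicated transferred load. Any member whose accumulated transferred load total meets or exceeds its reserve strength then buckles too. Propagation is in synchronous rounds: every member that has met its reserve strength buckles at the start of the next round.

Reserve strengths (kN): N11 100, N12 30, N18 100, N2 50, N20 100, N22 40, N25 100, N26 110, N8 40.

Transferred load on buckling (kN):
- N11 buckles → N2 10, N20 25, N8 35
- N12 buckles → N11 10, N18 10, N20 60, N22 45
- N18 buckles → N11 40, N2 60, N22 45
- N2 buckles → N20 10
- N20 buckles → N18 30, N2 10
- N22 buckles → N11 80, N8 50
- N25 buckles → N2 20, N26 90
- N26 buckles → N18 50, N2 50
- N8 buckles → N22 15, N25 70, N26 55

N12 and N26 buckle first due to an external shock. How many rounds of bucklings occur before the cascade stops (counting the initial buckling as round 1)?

3

Round 1 — N12, N26 buckle (initial).
  N11: +10 → 10 < 100
  N18: +10+50 → 60 < 100
  N2: +50 → 50 ≥ 50
  N20: +60 → 60 < 100
  N22: +45 → 45 ≥ 40
Round 2 — N2, N22 buckle.
  N11: +80 → 90 < 100
  N20: +10 → 70 < 100
  N8: +50 → 50 ≥ 40
Round 3 — N8 buckles.
  N25: +70 → 70 < 100
No further bucklings.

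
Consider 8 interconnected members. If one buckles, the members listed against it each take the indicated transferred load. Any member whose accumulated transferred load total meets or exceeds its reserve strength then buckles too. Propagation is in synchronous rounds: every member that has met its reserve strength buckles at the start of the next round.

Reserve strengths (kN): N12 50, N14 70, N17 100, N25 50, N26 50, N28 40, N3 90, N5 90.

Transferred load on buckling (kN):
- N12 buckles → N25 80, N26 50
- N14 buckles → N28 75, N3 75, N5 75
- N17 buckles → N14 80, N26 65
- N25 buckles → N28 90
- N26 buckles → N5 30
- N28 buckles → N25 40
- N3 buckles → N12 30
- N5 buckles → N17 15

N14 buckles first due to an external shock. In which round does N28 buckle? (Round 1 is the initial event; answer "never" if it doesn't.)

2

Round 1 — N14 buckles (initial).
  N28: +75 → 75 ≥ 40
  N3: +75 → 75 < 90
  N5: +75 → 75 < 90
Round 2 — N28 buckles.
  N25: +40 → 40 < 50
No further bucklings.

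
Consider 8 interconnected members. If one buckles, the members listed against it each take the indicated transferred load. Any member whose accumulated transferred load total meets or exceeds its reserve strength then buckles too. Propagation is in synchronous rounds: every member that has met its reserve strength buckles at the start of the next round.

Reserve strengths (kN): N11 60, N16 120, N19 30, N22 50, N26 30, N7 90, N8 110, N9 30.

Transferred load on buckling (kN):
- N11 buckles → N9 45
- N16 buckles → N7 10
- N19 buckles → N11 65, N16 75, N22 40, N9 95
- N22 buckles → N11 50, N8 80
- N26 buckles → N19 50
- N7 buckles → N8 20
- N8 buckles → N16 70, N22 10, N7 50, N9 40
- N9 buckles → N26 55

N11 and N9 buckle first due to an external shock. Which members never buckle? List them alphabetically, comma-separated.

Round 1 — N11, N9 buckle (initial).
  N26: +55 → 55 ≥ 30
Round 2 — N26 buckles.
  N19: +50 → 50 ≥ 30
Round 3 — N19 buckles.
  N16: +75 → 75 < 120
  N22: +40 → 40 < 50
No further bucklings.

N16, N22, N7, N8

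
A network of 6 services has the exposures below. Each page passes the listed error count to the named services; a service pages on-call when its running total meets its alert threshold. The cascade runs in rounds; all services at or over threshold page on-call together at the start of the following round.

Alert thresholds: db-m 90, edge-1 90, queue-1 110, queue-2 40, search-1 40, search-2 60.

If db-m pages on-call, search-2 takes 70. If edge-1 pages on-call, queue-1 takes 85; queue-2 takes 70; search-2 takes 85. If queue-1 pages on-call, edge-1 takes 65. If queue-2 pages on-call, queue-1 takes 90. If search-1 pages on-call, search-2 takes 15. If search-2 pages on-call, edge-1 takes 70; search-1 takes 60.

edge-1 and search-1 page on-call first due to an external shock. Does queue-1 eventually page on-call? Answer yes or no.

yes

Round 1 — edge-1, search-1 page on-call (initial).
  queue-1: +85 → 85 < 110
  queue-2: +70 → 70 ≥ 40
  search-2: +85+15 → 100 ≥ 60
Round 2 — queue-2, search-2 page on-call.
  queue-1: +90 → 175 ≥ 110
Round 3 — queue-1 pages on-call.
No further pages.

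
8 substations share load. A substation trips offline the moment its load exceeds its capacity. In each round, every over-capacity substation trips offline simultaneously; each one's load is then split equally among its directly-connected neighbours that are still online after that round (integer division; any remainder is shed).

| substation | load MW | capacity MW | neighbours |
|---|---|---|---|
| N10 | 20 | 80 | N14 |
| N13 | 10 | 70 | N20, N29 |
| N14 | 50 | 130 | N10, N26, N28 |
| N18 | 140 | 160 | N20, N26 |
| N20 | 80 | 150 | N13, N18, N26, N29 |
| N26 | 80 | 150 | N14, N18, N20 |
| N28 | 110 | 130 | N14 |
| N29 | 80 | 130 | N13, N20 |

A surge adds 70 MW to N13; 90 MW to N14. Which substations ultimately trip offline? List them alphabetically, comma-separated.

N13, N14, N28

Round 1 — N13 at 80 > 70; N14 at 140 > 130. N13, N14 trip offline.
  N13 sheds 80 MW to N20, N29: 40 each.
    N20: 80+40 = 120 ≤ 150
    N29: 80+40 = 120 ≤ 130
  N14 sheds 140 MW to N10, N26, N28: 46 each (2 lost).
    N10: 20+46 = 66 ≤ 80
    N26: 80+46 = 126 ≤ 150
    N28: 110+46 = 156 > 130
Round 2 — N28 trips offline.
  N28 sheds 156 MW: no online neighbours, lost.
No further trips.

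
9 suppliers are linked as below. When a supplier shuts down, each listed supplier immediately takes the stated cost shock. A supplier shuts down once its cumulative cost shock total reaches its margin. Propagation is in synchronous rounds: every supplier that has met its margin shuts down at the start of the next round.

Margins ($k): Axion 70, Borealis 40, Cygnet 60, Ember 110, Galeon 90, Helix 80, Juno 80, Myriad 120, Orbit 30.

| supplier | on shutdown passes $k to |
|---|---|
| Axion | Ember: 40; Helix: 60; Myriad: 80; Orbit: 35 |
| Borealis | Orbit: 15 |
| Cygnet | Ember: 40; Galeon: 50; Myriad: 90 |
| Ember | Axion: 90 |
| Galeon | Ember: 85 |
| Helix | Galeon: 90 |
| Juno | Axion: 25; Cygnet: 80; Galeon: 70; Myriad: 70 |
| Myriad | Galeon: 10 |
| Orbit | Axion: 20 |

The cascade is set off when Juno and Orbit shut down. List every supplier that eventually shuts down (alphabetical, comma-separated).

Round 1 — Juno, Orbit shut down (initial).
  Axion: +25+20 → 45 < 70
  Cygnet: +80 → 80 ≥ 60
  Galeon: +70 → 70 < 90
  Myriad: +70 → 70 < 120
Round 2 — Cygnet shuts down.
  Ember: +40 → 40 < 110
  Galeon: +50 → 120 ≥ 90
  Myriad: +90 → 160 ≥ 120
Round 3 — Galeon, Myriad shut down.
  Ember: +85 → 125 ≥ 110
Round 4 — Ember shuts down.
  Axion: +90 → 135 ≥ 70
Round 5 — Axion shuts down.
  Helix: +60 → 60 < 80
No further shutdowns.

Axion, Cygnet, Ember, Galeon, Juno, Myriad, Orbit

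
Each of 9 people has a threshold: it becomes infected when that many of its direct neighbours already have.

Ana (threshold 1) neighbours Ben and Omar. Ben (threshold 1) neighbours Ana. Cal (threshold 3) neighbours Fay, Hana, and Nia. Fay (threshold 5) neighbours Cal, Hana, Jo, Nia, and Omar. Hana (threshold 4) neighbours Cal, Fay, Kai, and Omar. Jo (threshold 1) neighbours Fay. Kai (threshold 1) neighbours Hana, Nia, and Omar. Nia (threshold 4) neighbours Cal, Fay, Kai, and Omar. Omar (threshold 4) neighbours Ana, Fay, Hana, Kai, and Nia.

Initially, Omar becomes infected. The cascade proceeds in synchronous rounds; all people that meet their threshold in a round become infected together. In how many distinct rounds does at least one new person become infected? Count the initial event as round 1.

3

Round 1 — Omar becomes infected (initial).
Round 2 — checking thresholds:
  Ana: 1 of 2 neighbours ≥ 1, becomes infected.
  Fay: 1 of 5 neighbours < 5, holds.
  Hana: 1 of 4 neighbours < 4, holds.
  Kai: 1 of 3 neighbours ≥ 1, becomes infected.
  Nia: 1 of 4 neighbours < 4, holds.
Round 3 — checking thresholds:
  Ben: 1 of 1 neighbours ≥ 1, becomes infected.
  Fay: 1 of 5 neighbours < 5, holds.
  Hana: 2 of 4 neighbours < 4, holds.
  Nia: 2 of 4 neighbours < 4, holds.
Round 4 — no new infections; cascade stops.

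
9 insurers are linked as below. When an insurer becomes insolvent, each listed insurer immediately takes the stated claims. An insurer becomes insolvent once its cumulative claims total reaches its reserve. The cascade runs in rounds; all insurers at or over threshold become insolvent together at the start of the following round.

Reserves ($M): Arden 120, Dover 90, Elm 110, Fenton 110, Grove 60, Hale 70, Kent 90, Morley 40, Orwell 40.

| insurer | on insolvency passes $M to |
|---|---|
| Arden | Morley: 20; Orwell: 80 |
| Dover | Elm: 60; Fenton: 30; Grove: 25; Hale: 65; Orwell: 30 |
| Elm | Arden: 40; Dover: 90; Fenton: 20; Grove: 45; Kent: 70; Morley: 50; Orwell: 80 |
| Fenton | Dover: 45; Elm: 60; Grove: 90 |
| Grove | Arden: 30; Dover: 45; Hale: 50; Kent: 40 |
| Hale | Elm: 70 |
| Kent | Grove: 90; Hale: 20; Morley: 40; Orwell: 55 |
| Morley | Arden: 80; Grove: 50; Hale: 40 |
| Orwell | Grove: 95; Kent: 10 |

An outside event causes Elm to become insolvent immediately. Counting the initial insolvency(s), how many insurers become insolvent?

Round 1 — Elm becomes insolvent (initial).
  Arden: +40 → 40 < 120
  Dover: +90 → 90 ≥ 90
  Fenton: +20 → 20 < 110
  Grove: +45 → 45 < 60
  Kent: +70 → 70 < 90
  Morley: +50 → 50 ≥ 40
  Orwell: +80 → 80 ≥ 40
Round 2 — Dover, Morley, Orwell become insolvent.
  Arden: +80 → 120 ≥ 120
  Fenton: +30 → 50 < 110
  Grove: +25+50+95 → 215 ≥ 60
  Hale: +65+40 → 105 ≥ 70
  Kent: +10 → 80 < 90
Round 3 — Arden, Grove, Hale become insolvent.
  Kent: +40 → 120 ≥ 90
Round 4 — Kent becomes insolvent.
No further insolvencies.

8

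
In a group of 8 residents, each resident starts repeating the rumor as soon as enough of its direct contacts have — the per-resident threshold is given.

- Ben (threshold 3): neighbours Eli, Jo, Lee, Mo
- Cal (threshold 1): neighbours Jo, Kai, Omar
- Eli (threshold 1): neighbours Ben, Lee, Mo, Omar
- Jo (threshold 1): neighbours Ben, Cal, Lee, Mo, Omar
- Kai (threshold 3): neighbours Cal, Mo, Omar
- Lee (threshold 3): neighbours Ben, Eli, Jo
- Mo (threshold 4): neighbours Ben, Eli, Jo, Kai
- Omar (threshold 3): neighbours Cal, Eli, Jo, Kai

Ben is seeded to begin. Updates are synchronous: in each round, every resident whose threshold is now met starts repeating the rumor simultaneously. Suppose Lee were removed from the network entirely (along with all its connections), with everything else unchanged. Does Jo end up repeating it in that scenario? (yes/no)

With Lee removed:
Round 1 — Ben starts repeating the rumor (initial).
Round 2 — checking thresholds:
  Eli: 1 of 3 neighbours ≥ 1, starts repeating the rumor.
  Jo: 1 of 4 neighbours ≥ 1, starts repeating the rumor.
  Mo: 1 of 4 neighbours < 4, not yet.
Round 3 — checking thresholds:
  Cal: 1 of 3 neighbours ≥ 1, starts repeating the rumor.
  Mo: 3 of 4 neighbours < 4, not yet.
  Omar: 2 of 4 neighbours < 3, not yet.
Round 4 — checking thresholds:
  Kai: 1 of 3 neighbours < 3, not yet.
  Mo: 3 of 4 neighbours < 4, not yet.
  Omar: 3 of 4 neighbours ≥ 3, starts repeating the rumor.
Round 5 — no new spreads; cascade stops.

yes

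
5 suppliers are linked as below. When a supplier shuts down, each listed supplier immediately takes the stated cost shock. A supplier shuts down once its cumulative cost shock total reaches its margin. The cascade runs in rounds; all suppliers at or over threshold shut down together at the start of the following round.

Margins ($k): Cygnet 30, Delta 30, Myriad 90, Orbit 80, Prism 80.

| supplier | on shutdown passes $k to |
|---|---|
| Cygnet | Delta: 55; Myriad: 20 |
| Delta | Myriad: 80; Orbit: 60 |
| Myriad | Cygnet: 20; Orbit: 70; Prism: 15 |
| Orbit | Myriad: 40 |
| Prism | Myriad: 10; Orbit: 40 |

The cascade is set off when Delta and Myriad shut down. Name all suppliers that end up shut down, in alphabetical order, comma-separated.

Delta, Myriad, Orbit

Round 1 — Delta, Myriad shut down (initial).
  Cygnet: +20 → 20 < 30
  Orbit: +60+70 → 130 ≥ 80
  Prism: +15 → 15 < 80
Round 2 — Orbit shuts down.
No further shutdowns.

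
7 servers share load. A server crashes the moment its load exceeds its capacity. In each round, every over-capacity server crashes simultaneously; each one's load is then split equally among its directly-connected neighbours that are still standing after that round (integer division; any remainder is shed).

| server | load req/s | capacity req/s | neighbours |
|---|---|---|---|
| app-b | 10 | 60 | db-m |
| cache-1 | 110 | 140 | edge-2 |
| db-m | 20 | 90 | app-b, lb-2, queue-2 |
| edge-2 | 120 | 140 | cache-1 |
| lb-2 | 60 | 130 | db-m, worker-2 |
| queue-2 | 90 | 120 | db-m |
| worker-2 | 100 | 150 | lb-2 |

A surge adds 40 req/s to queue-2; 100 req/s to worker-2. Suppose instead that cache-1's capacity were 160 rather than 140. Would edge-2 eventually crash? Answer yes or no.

With cache-1's capacity at 160:
Round 1 — queue-2 at 130 > 120; worker-2 at 200 > 150. queue-2, worker-2 crash.
  queue-2 sheds 130 req/s to db-m: 130 each.
    db-m: 20+130 = 150 > 90
  worker-2 sheds 200 req/s to lb-2: 200 each.
    lb-2: 60+200 = 260 > 130
Round 2 — db-m, lb-2 crash.
  db-m sheds 150 req/s to app-b: 150 each.
    app-b: 10+150 = 160 > 60
  lb-2 sheds 260 req/s: no online neighbours, lost.
Round 3 — app-b crashes.
  app-b sheds 160 req/s: no online neighbours, lost.
No further crashes.

no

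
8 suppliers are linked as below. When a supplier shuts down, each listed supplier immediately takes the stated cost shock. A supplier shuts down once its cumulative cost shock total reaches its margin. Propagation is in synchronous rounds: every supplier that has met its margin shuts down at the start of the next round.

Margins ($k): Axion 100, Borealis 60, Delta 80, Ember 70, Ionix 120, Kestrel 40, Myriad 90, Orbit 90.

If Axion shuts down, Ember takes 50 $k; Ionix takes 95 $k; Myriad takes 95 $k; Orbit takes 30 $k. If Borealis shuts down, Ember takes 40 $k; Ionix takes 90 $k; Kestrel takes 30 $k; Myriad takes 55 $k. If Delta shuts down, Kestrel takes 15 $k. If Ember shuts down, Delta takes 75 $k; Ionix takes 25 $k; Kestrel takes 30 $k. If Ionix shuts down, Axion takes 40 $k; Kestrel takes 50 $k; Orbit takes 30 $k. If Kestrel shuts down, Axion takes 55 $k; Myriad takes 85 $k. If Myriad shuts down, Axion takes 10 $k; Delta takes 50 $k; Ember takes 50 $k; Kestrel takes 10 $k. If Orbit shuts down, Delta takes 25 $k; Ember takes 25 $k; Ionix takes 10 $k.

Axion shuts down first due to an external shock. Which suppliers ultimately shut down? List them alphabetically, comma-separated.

Axion, Delta, Ember, Ionix, Kestrel, Myriad

Round 1 — Axion shuts down (initial).
  Ember: +50 → 50 < 70
  Ionix: +95 → 95 < 120
  Myriad: +95 → 95 ≥ 90
  Orbit: +30 → 30 < 90
Round 2 — Myriad shuts down.
  Delta: +50 → 50 < 80
  Ember: +50 → 100 ≥ 70
  Kestrel: +10 → 10 < 40
Round 3 — Ember shuts down.
  Delta: +75 → 125 ≥ 80
  Ionix: +25 → 120 ≥ 120
  Kestrel: +30 → 40 ≥ 40
Round 4 — Delta, Ionix, Kestrel shut down.
  Orbit: +30 → 60 < 90
No further shutdowns.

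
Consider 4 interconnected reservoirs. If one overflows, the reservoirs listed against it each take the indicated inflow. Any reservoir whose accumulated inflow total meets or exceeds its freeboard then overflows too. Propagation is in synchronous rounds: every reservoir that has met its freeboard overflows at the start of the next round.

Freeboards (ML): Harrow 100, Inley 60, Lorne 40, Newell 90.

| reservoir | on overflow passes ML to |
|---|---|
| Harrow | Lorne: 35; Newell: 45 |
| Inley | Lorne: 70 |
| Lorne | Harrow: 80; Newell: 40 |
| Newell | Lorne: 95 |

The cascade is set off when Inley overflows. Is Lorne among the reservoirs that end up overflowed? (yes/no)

yes

Round 1 — Inley overflows (initial).
  Lorne: +70 → 70 ≥ 40
Round 2 — Lorne overflows.
  Harrow: +80 → 80 < 100
  Newell: +40 → 40 < 90
No further overflows.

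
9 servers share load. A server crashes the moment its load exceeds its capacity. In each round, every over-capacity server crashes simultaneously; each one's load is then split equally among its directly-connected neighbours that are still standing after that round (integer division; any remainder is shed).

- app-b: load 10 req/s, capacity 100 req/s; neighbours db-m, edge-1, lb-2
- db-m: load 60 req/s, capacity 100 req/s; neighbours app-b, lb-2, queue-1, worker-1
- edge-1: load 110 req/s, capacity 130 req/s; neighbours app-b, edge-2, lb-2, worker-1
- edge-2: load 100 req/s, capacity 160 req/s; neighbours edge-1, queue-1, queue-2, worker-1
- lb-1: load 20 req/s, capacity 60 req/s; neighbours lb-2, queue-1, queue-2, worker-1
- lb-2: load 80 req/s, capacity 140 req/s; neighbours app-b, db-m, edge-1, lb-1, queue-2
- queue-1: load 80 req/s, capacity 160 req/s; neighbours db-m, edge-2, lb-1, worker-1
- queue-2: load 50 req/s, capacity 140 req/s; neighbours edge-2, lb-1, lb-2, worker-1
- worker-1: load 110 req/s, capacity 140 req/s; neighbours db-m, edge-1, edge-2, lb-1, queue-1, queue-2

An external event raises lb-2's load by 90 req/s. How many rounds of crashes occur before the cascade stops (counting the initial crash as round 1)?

Round 1 — lb-2 at 170 > 140. lb-2 crashes.
  lb-2 sheds 170 req/s to app-b, db-m, edge-1, lb-1, queue-2: 34 each.
    app-b: 10+34 = 44 ≤ 100
    db-m: 60+34 = 94 ≤ 100
    edge-1: 110+34 = 144 > 130
    lb-1: 20+34 = 54 ≤ 60
    queue-2: 50+34 = 84 ≤ 140
Round 2 — edge-1 crashes.
  edge-1 sheds 144 req/s to app-b, edge-2, worker-1: 48 each.
    app-b: 44+48 = 92 ≤ 100
    edge-2: 100+48 = 148 ≤ 160
    worker-1: 110+48 = 158 > 140
Round 3 — worker-1 crashes.
  worker-1 sheds 158 req/s to db-m, edge-2, lb-1, queue-1, queue-2: 31 each (3 lost).
    db-m: 94+31 = 125 > 100
    edge-2: 148+31 = 179 > 160
    lb-1: 54+31 = 85 > 60
    queue-1: 80+31 = 111 ≤ 160
    queue-2: 84+31 = 115 ≤ 140
Round 4 — db-m, edge-2, lb-1 crash.
  db-m sheds 125 req/s to app-b, queue-1: 62 each (1 lost).
    app-b: 92+62 = 154 > 100
    queue-1: 111+62 = 173 > 160
  edge-2 sheds 179 req/s to queue-1, queue-2: 89 each (1 lost).
    queue-1: 173+89 = 262 > 160
    queue-2: 115+89 = 204 > 140
  lb-1 sheds 85 req/s to queue-1, queue-2: 42 each (1 lost).
    queue-1: 262+42 = 304 > 160
    queue-2: 204+42 = 246 > 140
Round 5 — app-b, queue-1, queue-2 crash.
  app-b sheds 154 req/s: no online neighbours, lost.
  queue-1 sheds 304 req/s: no online neighbours, lost.
  queue-2 sheds 246 req/s: no online neighbours, lost.
No further crashes.

5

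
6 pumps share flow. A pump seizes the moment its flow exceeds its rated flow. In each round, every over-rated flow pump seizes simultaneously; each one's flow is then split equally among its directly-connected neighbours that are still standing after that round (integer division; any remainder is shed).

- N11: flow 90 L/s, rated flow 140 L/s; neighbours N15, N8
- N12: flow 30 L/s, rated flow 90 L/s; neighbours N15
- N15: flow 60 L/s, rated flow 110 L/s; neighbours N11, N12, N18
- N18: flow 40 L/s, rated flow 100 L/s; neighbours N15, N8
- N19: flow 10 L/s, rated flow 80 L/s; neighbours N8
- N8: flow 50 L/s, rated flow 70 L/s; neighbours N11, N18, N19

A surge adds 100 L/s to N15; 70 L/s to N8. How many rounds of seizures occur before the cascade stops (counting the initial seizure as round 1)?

Round 1 — N15 at 160 > 110; N8 at 120 > 70. N15, N8 seize.
  N15 sheds 160 L/s to N11, N12, N18: 53 each (1 lost).
    N11: 90+53 = 143 > 140
    N12: 30+53 = 83 ≤ 90
    N18: 40+53 = 93 ≤ 100
  N8 sheds 120 L/s to N11, N18, N19: 40 each.
    N11: 143+40 = 183 > 140
    N18: 93+40 = 133 > 100
    N19: 10+40 = 50 ≤ 80
Round 2 — N11, N18 seize.
  N11 sheds 183 L/s: no online neighbours, lost.
  N18 sheds 133 L/s: no online neighbours, lost.
No further seizures.

2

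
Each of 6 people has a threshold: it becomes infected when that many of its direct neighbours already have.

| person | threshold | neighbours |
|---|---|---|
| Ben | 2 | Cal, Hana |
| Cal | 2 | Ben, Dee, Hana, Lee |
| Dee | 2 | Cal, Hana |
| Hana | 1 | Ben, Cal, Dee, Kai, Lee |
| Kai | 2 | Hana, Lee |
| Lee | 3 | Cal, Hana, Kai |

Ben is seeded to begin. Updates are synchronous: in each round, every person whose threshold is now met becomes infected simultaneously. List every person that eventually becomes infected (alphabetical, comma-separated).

Ben, Cal, Dee, Hana

Round 1 — Ben becomes infected (initial).
Round 2 — checking thresholds:
  Cal: 1 of 4 neighbours < 2, below threshold.
  Hana: 1 of 5 neighbours ≥ 1, becomes infected.
Round 3 — checking thresholds:
  Cal: 2 of 4 neighbours ≥ 2, becomes infected.
  Dee: 1 of 2 neighbours < 2, below threshold.
  Kai: 1 of 2 neighbours < 2, below threshold.
  Lee: 1 of 3 neighbours < 3, below threshold.
Round 4 — checking thresholds:
  Dee: 2 of 2 neighbours ≥ 2, becomes infected.
  Kai: 1 of 2 neighbours < 2, below threshold.
  Lee: 2 of 3 neighbours < 3, below threshold.
Round 5 — no new infections; cascade stops.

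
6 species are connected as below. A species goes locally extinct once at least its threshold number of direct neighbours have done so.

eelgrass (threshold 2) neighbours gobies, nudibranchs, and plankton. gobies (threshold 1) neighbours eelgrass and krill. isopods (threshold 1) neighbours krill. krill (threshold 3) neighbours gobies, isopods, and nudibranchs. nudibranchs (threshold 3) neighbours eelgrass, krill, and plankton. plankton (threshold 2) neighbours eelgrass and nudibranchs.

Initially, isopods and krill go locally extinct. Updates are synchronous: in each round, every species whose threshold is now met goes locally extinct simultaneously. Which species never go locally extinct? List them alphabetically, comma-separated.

eelgrass, nudibranchs, plankton

Round 1 — isopods, krill go locally extinct (initial).
Round 2 — checking thresholds:
  gobies: 1 of 2 neighbours ≥ 1, goes locally extinct.
  nudibranchs: 1 of 3 neighbours < 3, not yet.
Round 3 — no new extinctions; cascade stops.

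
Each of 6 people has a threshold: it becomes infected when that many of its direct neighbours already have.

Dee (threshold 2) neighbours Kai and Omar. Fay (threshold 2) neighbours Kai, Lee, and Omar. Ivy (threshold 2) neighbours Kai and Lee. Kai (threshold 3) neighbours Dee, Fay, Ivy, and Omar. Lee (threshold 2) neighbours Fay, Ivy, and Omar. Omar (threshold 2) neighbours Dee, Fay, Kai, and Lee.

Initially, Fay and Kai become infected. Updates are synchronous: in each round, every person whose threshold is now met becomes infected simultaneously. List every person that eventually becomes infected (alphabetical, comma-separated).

Dee, Fay, Ivy, Kai, Lee, Omar

Round 1 — Fay, Kai become infected (initial).
Round 2 — checking thresholds:
  Dee: 1 of 2 neighbours < 2, below threshold.
  Ivy: 1 of 2 neighbours < 2, below threshold.
  Lee: 1 of 3 neighbours < 2, below threshold.
  Omar: 2 of 4 neighbours ≥ 2, becomes infected.
Round 3 — checking thresholds:
  Dee: 2 of 2 neighbours ≥ 2, becomes infected.
  Ivy: 1 of 2 neighbours < 2, below threshold.
  Lee: 2 of 3 neighbours ≥ 2, becomes infected.
Round 4 — checking thresholds:
  Ivy: 2 of 2 neighbours ≥ 2, becomes infected.
Round 5 — no new infections; cascade stops.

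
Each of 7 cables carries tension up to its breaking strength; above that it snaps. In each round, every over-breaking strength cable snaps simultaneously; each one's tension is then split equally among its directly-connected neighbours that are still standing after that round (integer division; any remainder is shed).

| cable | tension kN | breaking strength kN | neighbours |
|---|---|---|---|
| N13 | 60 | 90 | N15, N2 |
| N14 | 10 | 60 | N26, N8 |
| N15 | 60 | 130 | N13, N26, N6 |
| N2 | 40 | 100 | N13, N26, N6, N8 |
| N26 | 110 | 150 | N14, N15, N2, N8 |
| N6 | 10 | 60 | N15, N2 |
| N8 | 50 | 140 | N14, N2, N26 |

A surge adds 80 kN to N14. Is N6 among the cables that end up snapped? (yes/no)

Round 1 — N14 at 90 > 60. N14 snaps.
  N14 sheds 90 kN to N26, N8: 45 each.
    N26: 110+45 = 155 > 150
    N8: 50+45 = 95 ≤ 140
Round 2 — N26 snaps.
  N26 sheds 155 kN to N15, N2, N8: 51 each (2 lost).
    N15: 60+51 = 111 ≤ 130
    N2: 40+51 = 91 ≤ 100
    N8: 95+51 = 146 > 140
Round 3 — N8 snaps.
  N8 sheds 146 kN to N2: 146 each.
    N2: 91+146 = 237 > 100
Round 4 — N2 snaps.
  N2 sheds 237 kN to N13, N6: 118 each (1 lost).
    N13: 60+118 = 178 > 90
    N6: 10+118 = 128 > 60
Round 5 — N13, N6 snap.
  N13 sheds 178 kN to N15: 178 each.
    N15: 111+178 = 289 > 130
  N6 sheds 128 kN to N15: 128 each.
    N15: 289+128 = 417 > 130
Round 6 — N15 snaps.
  N15 sheds 417 kN: no online neighbours, lost.
No further breaks.

yes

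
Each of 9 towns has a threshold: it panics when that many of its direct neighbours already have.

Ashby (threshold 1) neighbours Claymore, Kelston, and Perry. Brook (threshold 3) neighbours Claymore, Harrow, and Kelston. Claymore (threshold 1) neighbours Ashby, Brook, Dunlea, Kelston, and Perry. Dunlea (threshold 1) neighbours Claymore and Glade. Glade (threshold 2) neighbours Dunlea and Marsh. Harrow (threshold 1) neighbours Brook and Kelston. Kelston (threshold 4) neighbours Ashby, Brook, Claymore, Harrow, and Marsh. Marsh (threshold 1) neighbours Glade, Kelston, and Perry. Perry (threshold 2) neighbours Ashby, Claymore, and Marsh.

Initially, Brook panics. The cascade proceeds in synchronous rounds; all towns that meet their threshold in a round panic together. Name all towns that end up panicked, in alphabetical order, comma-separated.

Ashby, Brook, Claymore, Dunlea, Glade, Harrow, Kelston, Marsh, Perry

Round 1 — Brook panics (initial).
Round 2 — checking thresholds:
  Claymore: 1 of 5 neighbours ≥ 1, panics.
  Harrow: 1 of 2 neighbours ≥ 1, panics.
  Kelston: 1 of 5 neighbours < 4, holds.
Round 3 — checking thresholds:
  Ashby: 1 of 3 neighbours ≥ 1, panics.
  Dunlea: 1 of 2 neighbours ≥ 1, panics.
  Kelston: 3 of 5 neighbours < 4, holds.
  Perry: 1 of 3 neighbours < 2, holds.
Round 4 — checking thresholds:
  Glade: 1 of 2 neighbours < 2, holds.
  Kelston: 4 of 5 neighbours ≥ 4, panics.
  Perry: 2 of 3 neighbours ≥ 2, panics.
Round 5 — checking thresholds:
  Glade: 1 of 2 neighbours < 2, holds.
  Marsh: 2 of 3 neighbours ≥ 1, panics.
Round 6 — checking thresholds:
  Glade: 2 of 2 neighbours ≥ 2, panics.
Round 7 — no new panics; cascade stops.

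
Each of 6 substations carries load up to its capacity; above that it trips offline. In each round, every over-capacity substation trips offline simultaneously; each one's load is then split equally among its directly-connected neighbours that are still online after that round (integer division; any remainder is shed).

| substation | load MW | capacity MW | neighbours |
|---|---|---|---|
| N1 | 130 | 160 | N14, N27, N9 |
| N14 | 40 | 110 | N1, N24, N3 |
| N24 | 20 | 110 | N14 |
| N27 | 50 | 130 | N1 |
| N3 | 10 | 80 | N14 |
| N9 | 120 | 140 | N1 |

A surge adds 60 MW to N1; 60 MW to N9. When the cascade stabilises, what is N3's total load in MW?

77

Round 1 — N1 at 190 > 160; N9 at 180 > 140. N1, N9 trip offline.
  N1 sheds 190 MW to N14, N27: 95 each.
    N14: 40+95 = 135 > 110
    N27: 50+95 = 145 > 130
  N9 sheds 180 MW: no online neighbours, lost.
Round 2 — N14, N27 trip offline.
  N14 sheds 135 MW to N24, N3: 67 each (1 lost).
    N24: 20+67 = 87 ≤ 110
    N3: 10+67 = 77 ≤ 80
  N27 sheds 145 MW: no online neighbours, lost.
No further trips.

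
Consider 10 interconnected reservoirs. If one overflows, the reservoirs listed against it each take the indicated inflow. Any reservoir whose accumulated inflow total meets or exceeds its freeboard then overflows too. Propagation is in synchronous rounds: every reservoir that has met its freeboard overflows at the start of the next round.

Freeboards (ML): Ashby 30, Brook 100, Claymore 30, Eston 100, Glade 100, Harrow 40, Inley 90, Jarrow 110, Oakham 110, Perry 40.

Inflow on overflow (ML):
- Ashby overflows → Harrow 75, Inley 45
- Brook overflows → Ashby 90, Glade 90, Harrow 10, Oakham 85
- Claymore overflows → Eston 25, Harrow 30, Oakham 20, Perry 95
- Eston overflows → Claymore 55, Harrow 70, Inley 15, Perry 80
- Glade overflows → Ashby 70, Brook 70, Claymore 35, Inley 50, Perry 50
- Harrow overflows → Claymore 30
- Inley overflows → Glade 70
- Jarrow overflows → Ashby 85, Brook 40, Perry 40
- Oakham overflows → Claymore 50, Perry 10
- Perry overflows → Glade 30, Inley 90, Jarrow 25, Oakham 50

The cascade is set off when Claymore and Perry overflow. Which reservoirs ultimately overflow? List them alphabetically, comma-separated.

Round 1 — Claymore, Perry overflow (initial).
  Eston: +25 → 25 < 100
  Glade: +30 → 30 < 100
  Harrow: +30 → 30 < 40
  Inley: +90 → 90 ≥ 90
  Jarrow: +25 → 25 < 110
  Oakham: +20+50 → 70 < 110
Round 2 — Inley overflows.
  Glade: +70 → 100 ≥ 100
Round 3 — Glade overflows.
  Ashby: +70 → 70 ≥ 30
  Brook: +70 → 70 < 100
Round 4 — Ashby overflows.
  Harrow: +75 → 105 ≥ 40
Round 5 — Harrow overflows.
No further overflows.

Ashby, Claymore, Glade, Harrow, Inley, Perry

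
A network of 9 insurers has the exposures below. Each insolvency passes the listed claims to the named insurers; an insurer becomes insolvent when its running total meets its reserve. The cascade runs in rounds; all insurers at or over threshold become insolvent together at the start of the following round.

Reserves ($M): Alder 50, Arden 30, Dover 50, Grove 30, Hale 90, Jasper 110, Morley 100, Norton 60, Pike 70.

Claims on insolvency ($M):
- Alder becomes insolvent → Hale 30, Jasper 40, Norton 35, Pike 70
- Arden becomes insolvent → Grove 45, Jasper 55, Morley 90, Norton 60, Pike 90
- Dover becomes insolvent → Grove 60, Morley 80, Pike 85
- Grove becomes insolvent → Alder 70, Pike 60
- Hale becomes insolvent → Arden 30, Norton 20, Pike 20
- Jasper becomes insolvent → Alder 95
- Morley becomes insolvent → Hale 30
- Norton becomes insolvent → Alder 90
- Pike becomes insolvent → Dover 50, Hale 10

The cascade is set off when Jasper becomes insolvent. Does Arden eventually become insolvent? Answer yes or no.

no

Round 1 — Jasper becomes insolvent (initial).
  Alder: +95 → 95 ≥ 50
Round 2 — Alder becomes insolvent.
  Hale: +30 → 30 < 90
  Norton: +35 → 35 < 60
  Pike: +70 → 70 ≥ 70
Round 3 — Pike becomes insolvent.
  Dover: +50 → 50 ≥ 50
  Hale: +10 → 40 < 90
Round 4 — Dover becomes insolvent.
  Grove: +60 → 60 ≥ 30
  Morley: +80 → 80 < 100
Round 5 — Grove becomes insolvent.
No further insolvencies.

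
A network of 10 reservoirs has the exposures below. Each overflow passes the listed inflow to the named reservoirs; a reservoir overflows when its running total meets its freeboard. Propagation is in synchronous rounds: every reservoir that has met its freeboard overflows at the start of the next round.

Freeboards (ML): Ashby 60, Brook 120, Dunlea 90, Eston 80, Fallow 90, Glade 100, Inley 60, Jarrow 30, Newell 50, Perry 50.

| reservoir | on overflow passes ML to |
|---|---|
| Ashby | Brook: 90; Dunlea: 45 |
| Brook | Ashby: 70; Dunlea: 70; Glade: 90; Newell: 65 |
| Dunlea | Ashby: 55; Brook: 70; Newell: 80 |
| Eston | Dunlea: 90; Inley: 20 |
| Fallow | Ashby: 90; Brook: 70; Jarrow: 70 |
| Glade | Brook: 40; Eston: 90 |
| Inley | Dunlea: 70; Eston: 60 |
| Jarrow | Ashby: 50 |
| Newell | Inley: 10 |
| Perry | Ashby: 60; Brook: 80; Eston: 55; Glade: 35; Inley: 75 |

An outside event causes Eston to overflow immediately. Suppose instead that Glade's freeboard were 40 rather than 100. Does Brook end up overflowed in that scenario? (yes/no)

With Glade's freeboard at 40:
Round 1 — Eston overflows (initial).
  Dunlea: +90 → 90 ≥ 90
  Inley: +20 → 20 < 60
Round 2 — Dunlea overflows.
  Ashby: +55 → 55 < 60
  Brook: +70 → 70 < 120
  Newell: +80 → 80 ≥ 50
Round 3 — Newell overflows.
  Inley: +10 → 30 < 60
No further overflows.

no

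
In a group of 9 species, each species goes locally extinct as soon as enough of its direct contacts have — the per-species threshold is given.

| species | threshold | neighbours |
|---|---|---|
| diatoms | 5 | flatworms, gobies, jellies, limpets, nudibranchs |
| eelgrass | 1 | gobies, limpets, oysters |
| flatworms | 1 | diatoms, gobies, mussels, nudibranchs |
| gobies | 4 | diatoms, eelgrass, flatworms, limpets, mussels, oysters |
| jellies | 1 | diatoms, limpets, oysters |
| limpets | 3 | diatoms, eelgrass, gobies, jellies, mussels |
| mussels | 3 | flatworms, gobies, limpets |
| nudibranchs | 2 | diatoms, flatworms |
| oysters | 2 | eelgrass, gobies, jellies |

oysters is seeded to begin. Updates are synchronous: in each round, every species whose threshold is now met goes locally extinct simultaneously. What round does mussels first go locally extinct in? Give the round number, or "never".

never

Round 1 — oysters goes locally extinct (initial).
Round 2 — checking thresholds:
  eelgrass: 1 of 3 neighbours ≥ 1, goes locally extinct.
  gobies: 1 of 6 neighbours < 4, below threshold.
  jellies: 1 of 3 neighbours ≥ 1, goes locally extinct.
Round 3 — no new extinctions; cascade stops.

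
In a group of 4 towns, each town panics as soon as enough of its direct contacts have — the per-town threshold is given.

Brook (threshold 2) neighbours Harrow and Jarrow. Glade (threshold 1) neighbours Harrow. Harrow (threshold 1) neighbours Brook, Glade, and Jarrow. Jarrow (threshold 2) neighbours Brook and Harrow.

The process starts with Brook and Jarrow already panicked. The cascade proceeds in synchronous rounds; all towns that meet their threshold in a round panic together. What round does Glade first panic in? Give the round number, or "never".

Round 1 — Brook, Jarrow panic (initial).
Round 2 — checking thresholds:
  Harrow: 2 of 3 neighbours ≥ 1, panics.
Round 3 — checking thresholds:
  Glade: 1 of 1 neighbours ≥ 1, panics.
Round 4 — no new panics; cascade stops.

3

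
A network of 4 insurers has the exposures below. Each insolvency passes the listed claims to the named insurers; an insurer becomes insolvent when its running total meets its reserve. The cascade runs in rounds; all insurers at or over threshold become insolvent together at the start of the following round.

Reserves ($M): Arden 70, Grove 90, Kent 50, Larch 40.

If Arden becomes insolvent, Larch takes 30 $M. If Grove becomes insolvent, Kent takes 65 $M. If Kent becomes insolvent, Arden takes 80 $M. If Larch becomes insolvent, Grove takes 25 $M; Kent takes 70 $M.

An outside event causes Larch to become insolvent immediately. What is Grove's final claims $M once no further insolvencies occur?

Round 1 — Larch becomes insolvent (initial).
  Grove: +25 → 25 < 90
  Kent: +70 → 70 ≥ 50
Round 2 — Kent becomes insolvent.
  Arden: +80 → 80 ≥ 70
Round 3 — Arden becomes insolvent.
No further insolvencies.

25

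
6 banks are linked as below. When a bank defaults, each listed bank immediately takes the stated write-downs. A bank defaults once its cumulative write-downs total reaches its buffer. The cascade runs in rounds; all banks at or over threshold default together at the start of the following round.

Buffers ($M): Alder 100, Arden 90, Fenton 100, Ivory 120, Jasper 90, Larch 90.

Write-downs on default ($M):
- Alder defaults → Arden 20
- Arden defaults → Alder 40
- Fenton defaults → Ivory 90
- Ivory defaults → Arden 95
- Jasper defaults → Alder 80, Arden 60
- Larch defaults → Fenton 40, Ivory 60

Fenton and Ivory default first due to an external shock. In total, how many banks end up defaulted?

3

Round 1 — Fenton, Ivory default (initial).
  Arden: +95 → 95 ≥ 90
Round 2 — Arden defaults.
  Alder: +40 → 40 < 100
No further defaults.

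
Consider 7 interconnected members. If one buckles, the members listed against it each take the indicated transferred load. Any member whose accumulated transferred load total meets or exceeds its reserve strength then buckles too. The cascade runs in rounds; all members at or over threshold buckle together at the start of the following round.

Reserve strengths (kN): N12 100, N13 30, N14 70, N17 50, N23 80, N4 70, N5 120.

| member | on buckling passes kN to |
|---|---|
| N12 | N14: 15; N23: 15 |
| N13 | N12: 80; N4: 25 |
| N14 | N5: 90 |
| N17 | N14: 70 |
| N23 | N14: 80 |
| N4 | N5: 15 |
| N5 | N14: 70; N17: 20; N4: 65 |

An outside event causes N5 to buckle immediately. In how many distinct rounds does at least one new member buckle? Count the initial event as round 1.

2

Round 1 — N5 buckles (initial).
  N14: +70 → 70 ≥ 70
  N17: +20 → 20 < 50
  N4: +65 → 65 < 70
Round 2 — N14 buckles.
No further bucklings.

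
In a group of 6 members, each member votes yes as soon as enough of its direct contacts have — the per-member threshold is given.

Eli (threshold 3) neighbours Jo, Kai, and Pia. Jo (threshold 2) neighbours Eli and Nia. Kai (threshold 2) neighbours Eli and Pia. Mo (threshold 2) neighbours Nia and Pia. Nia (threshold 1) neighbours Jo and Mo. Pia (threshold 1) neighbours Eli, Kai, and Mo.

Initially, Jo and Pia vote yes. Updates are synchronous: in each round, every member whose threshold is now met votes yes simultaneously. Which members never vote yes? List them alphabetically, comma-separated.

Round 1 — Jo, Pia vote yes (initial).
Round 2 — checking thresholds:
  Eli: 2 of 3 neighbours < 3, not yet.
  Kai: 1 of 2 neighbours < 2, not yet.
  Mo: 1 of 2 neighbours < 2, not yet.
  Nia: 1 of 2 neighbours ≥ 1, votes yes.
Round 3 — checking thresholds:
  Eli: 2 of 3 neighbours < 3, not yet.
  Kai: 1 of 2 neighbours < 2, not yet.
  Mo: 2 of 2 neighbours ≥ 2, votes yes.
Round 4 — no new yes votes; cascade stops.

Eli, Kai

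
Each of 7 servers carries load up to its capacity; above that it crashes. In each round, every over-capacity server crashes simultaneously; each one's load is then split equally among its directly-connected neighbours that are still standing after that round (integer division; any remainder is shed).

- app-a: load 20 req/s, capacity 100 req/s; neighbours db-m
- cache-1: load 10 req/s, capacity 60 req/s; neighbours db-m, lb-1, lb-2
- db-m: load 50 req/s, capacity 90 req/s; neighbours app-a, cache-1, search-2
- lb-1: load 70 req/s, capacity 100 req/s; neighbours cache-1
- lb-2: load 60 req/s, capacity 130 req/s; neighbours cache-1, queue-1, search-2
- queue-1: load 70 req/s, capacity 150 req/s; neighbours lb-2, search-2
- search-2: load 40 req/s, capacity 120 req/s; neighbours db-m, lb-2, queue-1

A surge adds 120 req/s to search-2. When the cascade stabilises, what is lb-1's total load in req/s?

Round 1 — search-2 at 160 > 120. search-2 crashes.
  search-2 sheds 160 req/s to db-m, lb-2, queue-1: 53 each (1 lost).
    db-m: 50+53 = 103 > 90
    lb-2: 60+53 = 113 ≤ 130
    queue-1: 70+53 = 123 ≤ 150
Round 2 — db-m crashes.
  db-m sheds 103 req/s to app-a, cache-1: 51 each (1 lost).
    app-a: 20+51 = 71 ≤ 100
    cache-1: 10+51 = 61 > 60
Round 3 — cache-1 crashes.
  cache-1 sheds 61 req/s to lb-1, lb-2: 30 each (1 lost).
    lb-1: 70+30 = 100 ≤ 100
    lb-2: 113+30 = 143 > 130
Round 4 — lb-2 crashes.
  lb-2 sheds 143 req/s to queue-1: 143 each.
    queue-1: 123+143 = 266 > 150
Round 5 — queue-1 crashes.
  queue-1 sheds 266 req/s: no online neighbours, lost.
No further crashes.

100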